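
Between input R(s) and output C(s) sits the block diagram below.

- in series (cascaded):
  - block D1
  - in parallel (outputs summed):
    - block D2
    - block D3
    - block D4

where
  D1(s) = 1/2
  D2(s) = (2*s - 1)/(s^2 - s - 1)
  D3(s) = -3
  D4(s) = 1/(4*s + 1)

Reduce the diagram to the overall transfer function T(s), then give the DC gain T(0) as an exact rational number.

The answer is -1/2.

Reasoning:
[1] add D2, D3, D4 (parallel) -> (-12*s^3 + 18*s^2 + 12*s + 1)/(4*s^3 - 3*s^2 - 5*s - 1)
[2] multiply D1, (D2+D3+D4) (series) -> (-12*s^3 + 18*s^2 + 12*s + 1)/(8*s^3 - 6*s^2 - 10*s - 2)
Step 2 gives the overall T(s). Then T(0) = 1/(-2) = -1/2.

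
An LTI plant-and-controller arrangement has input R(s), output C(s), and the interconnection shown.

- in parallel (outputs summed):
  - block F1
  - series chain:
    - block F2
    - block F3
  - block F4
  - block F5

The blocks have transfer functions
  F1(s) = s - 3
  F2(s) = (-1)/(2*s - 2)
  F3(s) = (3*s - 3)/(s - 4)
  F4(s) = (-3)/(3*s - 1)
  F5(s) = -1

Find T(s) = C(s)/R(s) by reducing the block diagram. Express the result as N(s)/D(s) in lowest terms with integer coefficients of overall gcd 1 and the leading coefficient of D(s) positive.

1. multiply F2, F3 (series) = (-3)/(2*s - 8)
2. parallel reduction of F1, (F2*F3), F4, F5: this yields T(s), and no further normalization is needed

Therefore the answer is (6*s^3 - 50*s^2 + 97*s - 5)/(6*s^2 - 26*s + 8).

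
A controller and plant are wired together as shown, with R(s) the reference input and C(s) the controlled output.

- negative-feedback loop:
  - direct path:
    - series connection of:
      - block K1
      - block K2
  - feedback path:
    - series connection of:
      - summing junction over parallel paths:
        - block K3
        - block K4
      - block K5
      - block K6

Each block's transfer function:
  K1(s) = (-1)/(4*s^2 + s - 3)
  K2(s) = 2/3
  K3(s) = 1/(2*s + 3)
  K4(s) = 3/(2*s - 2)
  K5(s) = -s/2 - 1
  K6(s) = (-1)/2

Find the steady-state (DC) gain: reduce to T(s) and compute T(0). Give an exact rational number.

Answer: 12/47

Working:
1. multiply K1, K2 (series) = (-2)/(12*s^2 + 3*s - 9)
2. combine K3, K4 in parallel = (8*s + 7)/(4*s^2 + 2*s - 6)
3. cascade (K3+K4), K5, K6 = (8*s^2 + 23*s + 14)/(16*s^2 + 8*s - 24)
4. apply the feedback formula to (K1*K2), ((K3+K4)*K5*K6) = (-16*s^2 - 8*s + 24)/(96*s^4 + 72*s^3 - 212*s^2 - 95*s + 94)
Evaluating the step-4 result (the overall T(s)) at s = 0 gives T(0) = 24/94 = 12/47.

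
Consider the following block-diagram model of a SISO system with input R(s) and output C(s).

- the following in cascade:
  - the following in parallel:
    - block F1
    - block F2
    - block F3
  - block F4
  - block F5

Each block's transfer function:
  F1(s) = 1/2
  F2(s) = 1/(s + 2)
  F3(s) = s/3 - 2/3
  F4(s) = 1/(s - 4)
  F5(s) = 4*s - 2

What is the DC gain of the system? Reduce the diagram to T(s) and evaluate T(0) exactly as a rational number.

(1) reduce the parallel group F1, F2, F3 -> (2*s^2 + 3*s + 4)/(6*s + 12)
(2) multiply (F1+F2+F3), F4, F5 (series) -> (4*s^3 + 4*s^2 + 5*s - 4)/(3*s^2 - 6*s - 24)
The step-2 result is T(s). Setting s = 0: T(0) = -4/(-24) = 1/6.

Final answer: 1/6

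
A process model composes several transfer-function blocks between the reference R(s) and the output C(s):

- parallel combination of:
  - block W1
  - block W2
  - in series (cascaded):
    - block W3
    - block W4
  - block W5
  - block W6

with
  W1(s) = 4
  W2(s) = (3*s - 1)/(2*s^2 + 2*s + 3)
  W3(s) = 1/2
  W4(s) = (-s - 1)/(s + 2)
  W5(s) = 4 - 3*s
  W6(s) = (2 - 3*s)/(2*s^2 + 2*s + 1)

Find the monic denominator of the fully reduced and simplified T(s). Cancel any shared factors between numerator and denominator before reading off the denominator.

Reducing step by step:

[1] series reduction of W3, W4 = (-s - 1)/(2*s + 4)
[2] sum the parallel branches W1, W2, (W3*W4), W5, W6 = (-24*s^6 - 36*s^5 + 76*s^4 + 240*s^3 + 378*s^2 + 251*s + 113)/(8*s^5 + 32*s^4 + 56*s^3 + 64*s^2 + 38*s + 12)
Step 2 gives the fully reduced T(s), with no common factor left to cancel. The denominator's leading coefficient is 8, so divide each of its coefficients by 8 to get the monic form.

Answer: s^5 + 4*s^4 + 7*s^3 + 8*s^2 + 19*s/4 + 3/2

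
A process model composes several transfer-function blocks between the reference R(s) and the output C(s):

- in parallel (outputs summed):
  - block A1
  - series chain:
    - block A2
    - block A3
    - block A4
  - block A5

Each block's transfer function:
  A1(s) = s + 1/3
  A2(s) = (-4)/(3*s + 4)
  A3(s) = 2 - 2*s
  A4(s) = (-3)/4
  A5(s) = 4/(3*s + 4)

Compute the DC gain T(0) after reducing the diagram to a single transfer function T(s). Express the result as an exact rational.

Step 1: cascade A2, A3, A4 gives (6 - 6*s)/(3*s + 4)
Step 2: parallel reduction of A1, (A2*A3*A4), A5 gives (9*s^2 - 3*s + 34)/(9*s + 12)
Evaluating the step-2 result (the overall T(s)) at s = 0 gives T(0) = 34/12 = 17/6.

Hence the answer: 17/6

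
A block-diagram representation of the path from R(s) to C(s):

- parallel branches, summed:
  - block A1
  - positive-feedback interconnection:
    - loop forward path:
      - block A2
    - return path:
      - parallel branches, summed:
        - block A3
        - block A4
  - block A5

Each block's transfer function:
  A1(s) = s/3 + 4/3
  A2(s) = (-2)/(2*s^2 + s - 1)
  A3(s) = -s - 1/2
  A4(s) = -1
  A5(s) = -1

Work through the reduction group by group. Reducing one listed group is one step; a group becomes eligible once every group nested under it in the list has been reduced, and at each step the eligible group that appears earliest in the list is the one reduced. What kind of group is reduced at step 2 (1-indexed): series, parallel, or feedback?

Step 1 - reduce the parallel group A3, A4
Step 2 - reduce the feedback loop with forward A2 and return (A3+A4)
Step 3 - combine A1, [A2/(1-A2*(A3+A4))], A5 in parallel
So the answer for step 2 is feedback.

Therefore the answer is feedback.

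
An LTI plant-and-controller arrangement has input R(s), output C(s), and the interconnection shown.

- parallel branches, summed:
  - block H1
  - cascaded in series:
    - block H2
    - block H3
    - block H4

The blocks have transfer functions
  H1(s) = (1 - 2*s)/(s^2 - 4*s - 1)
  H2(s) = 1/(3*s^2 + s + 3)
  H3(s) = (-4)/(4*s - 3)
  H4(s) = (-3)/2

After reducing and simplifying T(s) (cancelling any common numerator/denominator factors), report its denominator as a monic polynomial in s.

First reduce the diagram to T(s).

Step 1 - series reduction of H2, H3, H4 = 6/(12*s^3 - 5*s^2 + 9*s - 9)
Step 2 - sum the parallel branches H1, (H2*H3*H4) = (-24*s^4 + 22*s^3 - 17*s^2 + 3*s - 15)/(12*s^5 - 53*s^4 + 17*s^3 - 40*s^2 + 27*s + 9)
Step 2 gives the fully reduced T(s), with no common factor left to cancel. The denominator's leading coefficient is 12, so divide each of its coefficients by 12 to get the monic form.

Answer: s^5 - 53*s^4/12 + 17*s^3/12 - 10*s^2/3 + 9*s/4 + 3/4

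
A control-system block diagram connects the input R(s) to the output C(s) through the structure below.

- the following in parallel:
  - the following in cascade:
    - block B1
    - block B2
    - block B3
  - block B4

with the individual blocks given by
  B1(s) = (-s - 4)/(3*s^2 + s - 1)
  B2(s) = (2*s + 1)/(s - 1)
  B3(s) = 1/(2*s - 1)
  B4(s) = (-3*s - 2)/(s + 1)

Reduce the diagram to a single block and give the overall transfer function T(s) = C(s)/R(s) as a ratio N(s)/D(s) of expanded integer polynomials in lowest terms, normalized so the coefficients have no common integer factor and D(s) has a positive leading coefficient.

Step 1 - multiply B1, B2, B3 (series); result (-2*s^2 - 9*s - 4)/(6*s^4 - 7*s^3 - 2*s^2 + 4*s - 1)
Step 2 - parallel reduction of (B1*B2*B3), B4, giving the overall T(s)

Answer: (-18*s^5 + 9*s^4 + 18*s^3 - 19*s^2 - 18*s - 2)/(6*s^5 - s^4 - 9*s^3 + 2*s^2 + 3*s - 1)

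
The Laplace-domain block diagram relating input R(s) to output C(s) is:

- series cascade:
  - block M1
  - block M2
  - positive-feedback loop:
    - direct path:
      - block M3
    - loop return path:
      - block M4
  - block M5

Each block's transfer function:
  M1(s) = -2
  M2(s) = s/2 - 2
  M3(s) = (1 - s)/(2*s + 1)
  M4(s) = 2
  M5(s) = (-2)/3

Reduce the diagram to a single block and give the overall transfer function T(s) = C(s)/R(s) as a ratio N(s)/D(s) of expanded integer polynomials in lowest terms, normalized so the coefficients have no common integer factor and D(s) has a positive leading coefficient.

The answer is (-2*s^2 + 10*s - 8)/(12*s - 3).

Reasoning:
[1] feedback reduction of M3, M4; result (1 - s)/(4*s - 1)
[2] multiply M1, M2, [M3/(1-M3*M4)], M5 (series), giving the overall T(s)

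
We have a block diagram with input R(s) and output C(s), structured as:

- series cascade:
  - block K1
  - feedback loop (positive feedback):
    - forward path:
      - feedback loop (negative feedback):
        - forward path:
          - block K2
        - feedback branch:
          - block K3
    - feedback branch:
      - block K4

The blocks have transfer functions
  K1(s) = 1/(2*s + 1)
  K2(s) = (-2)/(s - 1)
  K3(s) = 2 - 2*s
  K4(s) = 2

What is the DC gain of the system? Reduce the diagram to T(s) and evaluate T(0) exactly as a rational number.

(1) reduce the feedback loop with forward K2 and return K3, giving (-2)/(5*s - 5)
(2) close the feedback loop around [K2/(1+K2*K3)], K4, giving (-2)/(5*s - 1)
(3) multiply K1, [[K2/(1+K2*K3)]/(1-[K2/(1+K2*K3)]*K4)] (series), giving (-2)/(10*s^2 + 3*s - 1)
Evaluating the step-3 result (the overall T(s)) at s = 0 gives T(0) = -2/(-1) = 2.

Answer: 2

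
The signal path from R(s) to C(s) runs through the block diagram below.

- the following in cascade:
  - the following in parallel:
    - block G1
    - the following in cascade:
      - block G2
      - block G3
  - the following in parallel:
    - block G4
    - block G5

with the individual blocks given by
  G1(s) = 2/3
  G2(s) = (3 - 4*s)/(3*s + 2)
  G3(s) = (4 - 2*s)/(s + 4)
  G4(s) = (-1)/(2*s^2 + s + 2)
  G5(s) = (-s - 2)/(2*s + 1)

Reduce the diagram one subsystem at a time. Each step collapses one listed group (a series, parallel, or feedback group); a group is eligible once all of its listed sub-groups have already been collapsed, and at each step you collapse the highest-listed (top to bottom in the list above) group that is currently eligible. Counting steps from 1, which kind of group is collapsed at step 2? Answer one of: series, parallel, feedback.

Answer: parallel

Working:
Step 1: combine G2, G3 in series
Step 2: reduce the parallel group G1, (G2*G3)
Step 3: combine G4, G5 in parallel
Step 4: combine (G1+(G2*G3)), (G4+G5) in series
The group at step 2 is a parallel group.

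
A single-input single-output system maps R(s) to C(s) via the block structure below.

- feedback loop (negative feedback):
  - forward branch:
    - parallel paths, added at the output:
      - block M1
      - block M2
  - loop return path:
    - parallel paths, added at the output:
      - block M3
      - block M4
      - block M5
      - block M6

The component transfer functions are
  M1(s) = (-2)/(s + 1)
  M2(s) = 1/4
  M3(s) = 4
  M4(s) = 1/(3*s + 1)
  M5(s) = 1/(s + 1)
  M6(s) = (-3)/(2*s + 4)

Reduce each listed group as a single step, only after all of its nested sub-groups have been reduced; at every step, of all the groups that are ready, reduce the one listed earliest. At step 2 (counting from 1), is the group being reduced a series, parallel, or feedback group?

Answer: parallel

Working:
Step 1 - sum the parallel branches M1, M2
Step 2 - sum the parallel branches M3, M4, M5, M6
Step 3 - reduce the feedback loop with forward (M1+M2) and return (M3+M4+M5+M6)
At step 2 the group reduced is parallel.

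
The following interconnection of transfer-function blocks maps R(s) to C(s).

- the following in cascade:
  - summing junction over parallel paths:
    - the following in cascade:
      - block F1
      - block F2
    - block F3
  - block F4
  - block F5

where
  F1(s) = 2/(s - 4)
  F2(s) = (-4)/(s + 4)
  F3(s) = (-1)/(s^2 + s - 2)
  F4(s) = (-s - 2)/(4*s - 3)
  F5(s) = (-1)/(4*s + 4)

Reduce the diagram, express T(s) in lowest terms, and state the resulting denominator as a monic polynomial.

Step 1. multiply F1, F2 (series); result (-8)/(s^2 - 16)
Step 2. sum the parallel branches (F1*F2), F3; result (-9*s^2 - 8*s + 32)/(s^4 + s^3 - 18*s^2 - 16*s + 32)
Step 3. reduce the series chain ((F1*F2)+F3), F4, F5; result (-9*s^2 - 8*s + 32)/(16*s^5 - 12*s^4 - 272*s^3 + 204*s^2 + 256*s - 192)
Step 3 gives the fully reduced T(s), with no common factor left to cancel. The denominator's leading coefficient is 16, so divide each of its coefficients by 16 to get the monic form.

Hence the answer: s^5 - 3*s^4/4 - 17*s^3 + 51*s^2/4 + 16*s - 12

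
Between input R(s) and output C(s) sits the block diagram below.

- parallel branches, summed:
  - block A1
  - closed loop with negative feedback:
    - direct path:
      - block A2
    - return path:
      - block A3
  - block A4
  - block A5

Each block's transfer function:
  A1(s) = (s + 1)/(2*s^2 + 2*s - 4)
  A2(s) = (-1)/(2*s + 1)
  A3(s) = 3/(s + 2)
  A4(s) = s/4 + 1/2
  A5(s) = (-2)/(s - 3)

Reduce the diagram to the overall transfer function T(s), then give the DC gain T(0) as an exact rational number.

(1) feedback reduction of A2, A3 -> (-s - 2)/(2*s^2 + 5*s - 1)
(2) combine A1, [A2/(1+A2*A3)], A4, A5 in parallel -> (2*s^6 + 5*s^5 - 35*s^4 - 107*s^3 + 15*s^2 + 142*s - 70)/(8*s^5 + 4*s^4 - 84*s^3 - 44*s^2 + 140*s - 24)
Step 2 gives the overall T(s). Then T(0) = -70/(-24) = 35/12.

Hence the answer: 35/12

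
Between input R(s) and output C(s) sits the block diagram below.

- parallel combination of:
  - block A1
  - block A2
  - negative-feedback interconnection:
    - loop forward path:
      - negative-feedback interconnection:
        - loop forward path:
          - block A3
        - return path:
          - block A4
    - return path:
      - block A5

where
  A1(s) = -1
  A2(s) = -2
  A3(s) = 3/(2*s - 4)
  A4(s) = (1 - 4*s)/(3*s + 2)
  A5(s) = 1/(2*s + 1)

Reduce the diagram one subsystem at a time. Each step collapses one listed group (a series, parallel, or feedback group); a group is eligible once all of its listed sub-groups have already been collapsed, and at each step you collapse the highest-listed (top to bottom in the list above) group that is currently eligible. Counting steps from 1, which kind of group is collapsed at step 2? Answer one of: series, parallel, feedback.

(1) reduce the feedback loop with forward A3 and return A4
(2) apply the feedback formula to [A3/(1+A3*A4)], A5
(3) add A1, A2, [[A3/(1+A3*A4)]/(1+[A3/(1+A3*A4)]*A5)] (parallel)
Step 2 collapses a feedback group.

Answer: feedback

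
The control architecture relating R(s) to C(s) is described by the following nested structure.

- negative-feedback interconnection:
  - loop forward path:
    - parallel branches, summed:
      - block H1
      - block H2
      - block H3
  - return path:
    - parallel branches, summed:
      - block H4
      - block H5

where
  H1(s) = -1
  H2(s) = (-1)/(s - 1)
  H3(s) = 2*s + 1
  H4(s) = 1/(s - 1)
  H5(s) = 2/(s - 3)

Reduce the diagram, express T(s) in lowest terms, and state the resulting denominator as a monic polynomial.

Step 1 - add H1, H2, H3 (parallel) gives (2*s^2 - 2*s - 1)/(s - 1)
Step 2 - sum the parallel branches H4, H5 gives (3*s - 5)/(s^2 - 4*s + 3)
Step 3 - reduce the feedback loop with forward (H1+H2+H3) and return (H4+H5) gives (2*s^4 - 10*s^3 + 13*s^2 - 2*s - 3)/(7*s^3 - 21*s^2 + 14*s + 2)
That last expression is T(s), already simplified. Scaling its denominator by 1/7 (the reciprocal of the leading coefficient) yields the monic denominator.

Hence the answer: s^3 - 3*s^2 + 2*s + 2/7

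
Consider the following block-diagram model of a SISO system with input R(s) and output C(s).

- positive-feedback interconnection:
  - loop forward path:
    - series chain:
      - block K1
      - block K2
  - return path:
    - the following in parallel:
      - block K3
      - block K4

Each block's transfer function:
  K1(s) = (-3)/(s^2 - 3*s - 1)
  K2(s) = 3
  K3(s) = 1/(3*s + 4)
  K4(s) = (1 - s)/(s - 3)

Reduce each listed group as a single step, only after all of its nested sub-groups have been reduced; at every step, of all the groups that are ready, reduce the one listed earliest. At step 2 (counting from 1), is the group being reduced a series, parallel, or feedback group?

Step 1. reduce the series chain K1, K2
Step 2. reduce the parallel group K3, K4
Step 3. apply the feedback formula to (K1*K2), (K3+K4)
Step 2: parallel.

Answer: parallel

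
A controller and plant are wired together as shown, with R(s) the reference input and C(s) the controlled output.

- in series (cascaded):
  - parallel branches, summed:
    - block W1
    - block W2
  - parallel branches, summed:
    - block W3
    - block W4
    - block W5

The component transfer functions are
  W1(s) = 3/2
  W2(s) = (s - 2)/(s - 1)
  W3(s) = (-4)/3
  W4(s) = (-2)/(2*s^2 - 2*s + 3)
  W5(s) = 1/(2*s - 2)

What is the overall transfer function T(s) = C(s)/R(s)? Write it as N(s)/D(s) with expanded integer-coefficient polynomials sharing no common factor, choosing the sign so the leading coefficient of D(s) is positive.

(1) reduce the parallel group W1, W2; result (5*s - 7)/(2*s - 2)
(2) sum the parallel branches W3, W4, W5; result (-16*s^3 + 38*s^2 - 58*s + 45)/(12*s^3 - 24*s^2 + 30*s - 18)
(3) series reduction of (W1+W2), (W3+W4+W5), which is the overall transfer function T(s) = C(s)/R(s) in lowest terms

Therefore the answer is (-80*s^4 + 302*s^3 - 556*s^2 + 631*s - 315)/(24*s^4 - 72*s^3 + 108*s^2 - 96*s + 36).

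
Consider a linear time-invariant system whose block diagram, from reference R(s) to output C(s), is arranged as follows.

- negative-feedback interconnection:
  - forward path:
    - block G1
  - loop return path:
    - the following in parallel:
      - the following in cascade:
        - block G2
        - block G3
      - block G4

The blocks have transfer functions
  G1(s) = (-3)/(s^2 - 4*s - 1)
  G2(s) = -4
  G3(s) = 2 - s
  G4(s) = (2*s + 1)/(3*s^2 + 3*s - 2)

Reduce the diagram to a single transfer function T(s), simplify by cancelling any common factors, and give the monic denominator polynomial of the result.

Step 1 - series reduction of G2, G3; result 4*s - 8
Step 2 - parallel reduction of (G2*G3), G4; result (12*s^3 - 12*s^2 - 30*s + 17)/(3*s^2 + 3*s - 2)
Step 3 - reduce the feedback loop with forward G1 and return ((G2*G3)+G4); result (-9*s^2 - 9*s + 6)/(3*s^4 - 45*s^3 + 19*s^2 + 95*s - 49)
Step 3 gives the fully reduced T(s), with no common factor left to cancel. The denominator's leading coefficient is 3, so divide each of its coefficients by 3 to get the monic form.

Answer: s^4 - 15*s^3 + 19*s^2/3 + 95*s/3 - 49/3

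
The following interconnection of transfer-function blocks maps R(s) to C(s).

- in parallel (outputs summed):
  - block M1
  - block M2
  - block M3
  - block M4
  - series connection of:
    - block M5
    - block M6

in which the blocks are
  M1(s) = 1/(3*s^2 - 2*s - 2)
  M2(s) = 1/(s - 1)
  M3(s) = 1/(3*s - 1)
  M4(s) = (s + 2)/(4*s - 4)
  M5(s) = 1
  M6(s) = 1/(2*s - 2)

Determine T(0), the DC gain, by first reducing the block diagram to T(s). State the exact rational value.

Answer: -7/2

Working:
[1] combine M5, M6 in series; result 1/(2*s - 2)
[2] reduce the parallel group M1, M2, M3, M4, (M5*M6); result (9*s^4 + 75*s^3 - 84*s^2 - 46*s + 28)/(36*s^4 - 72*s^3 + 20*s^2 + 24*s - 8)
Evaluating the step-2 result (the overall T(s)) at s = 0 gives T(0) = 28/(-8) = -7/2.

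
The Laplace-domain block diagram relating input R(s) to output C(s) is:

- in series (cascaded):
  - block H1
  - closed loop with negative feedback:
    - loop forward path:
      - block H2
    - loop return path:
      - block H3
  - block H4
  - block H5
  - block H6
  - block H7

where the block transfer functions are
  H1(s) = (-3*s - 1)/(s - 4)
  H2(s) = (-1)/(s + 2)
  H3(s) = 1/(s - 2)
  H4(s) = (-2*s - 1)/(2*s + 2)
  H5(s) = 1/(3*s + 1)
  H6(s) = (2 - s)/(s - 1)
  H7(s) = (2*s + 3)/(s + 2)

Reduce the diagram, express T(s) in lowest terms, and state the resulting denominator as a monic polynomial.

1. feedback reduction of H2, H3 -> (2 - s)/(s^2 - 5)
2. cascade H1, [H2/(1+H2*H3)], H4, H5, H6, H7 -> (4*s^4 - 8*s^3 - 13*s^2 + 20*s + 12)/(2*s^6 - 4*s^5 - 28*s^4 + 24*s^3 + 106*s^2 - 20*s - 80)
No further cancellation is possible in the step-2 result, so that is T(s). Its denominator becomes monic after dividing by the leading coefficient 2.

Final answer: s^6 - 2*s^5 - 14*s^4 + 12*s^3 + 53*s^2 - 10*s - 40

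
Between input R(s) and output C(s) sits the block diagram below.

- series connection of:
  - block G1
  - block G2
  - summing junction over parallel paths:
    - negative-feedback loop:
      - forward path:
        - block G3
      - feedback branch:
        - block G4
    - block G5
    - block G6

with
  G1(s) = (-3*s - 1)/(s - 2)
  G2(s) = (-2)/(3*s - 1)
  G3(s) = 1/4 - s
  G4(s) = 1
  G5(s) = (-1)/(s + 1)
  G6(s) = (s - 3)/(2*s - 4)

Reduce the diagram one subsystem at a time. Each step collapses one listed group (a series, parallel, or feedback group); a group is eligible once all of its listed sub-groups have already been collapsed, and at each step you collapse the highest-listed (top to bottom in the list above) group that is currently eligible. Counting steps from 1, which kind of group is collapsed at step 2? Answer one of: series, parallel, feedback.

Reducing step by step:

Step 1: feedback reduction of G3, G4
Step 2: sum the parallel branches [G3/(1+G3*G4)], G5, G6
Step 3: cascade G1, G2, ([G3/(1+G3*G4)]+G5+G6)
At step 2 the group reduced is parallel.

Answer: parallel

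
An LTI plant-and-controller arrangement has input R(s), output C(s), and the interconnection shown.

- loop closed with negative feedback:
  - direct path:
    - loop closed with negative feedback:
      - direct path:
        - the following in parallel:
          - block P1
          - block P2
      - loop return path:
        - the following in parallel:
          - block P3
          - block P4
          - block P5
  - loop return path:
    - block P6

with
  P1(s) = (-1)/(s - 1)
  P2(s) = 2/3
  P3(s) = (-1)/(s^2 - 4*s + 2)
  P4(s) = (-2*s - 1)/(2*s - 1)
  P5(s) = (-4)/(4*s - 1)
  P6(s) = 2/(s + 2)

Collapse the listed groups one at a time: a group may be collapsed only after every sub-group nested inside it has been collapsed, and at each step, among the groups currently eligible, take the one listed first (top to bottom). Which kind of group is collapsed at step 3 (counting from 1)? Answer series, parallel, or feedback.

1. add P1, P2 (parallel)
2. combine P3, P4, P5 in parallel
3. close the feedback loop around (P1+P2), (P3+P4+P5)
4. feedback reduction of [(P1+P2)/(1+(P1+P2)*(P3+P4+P5))], P6
So the answer for step 3 is feedback.

Final answer: feedback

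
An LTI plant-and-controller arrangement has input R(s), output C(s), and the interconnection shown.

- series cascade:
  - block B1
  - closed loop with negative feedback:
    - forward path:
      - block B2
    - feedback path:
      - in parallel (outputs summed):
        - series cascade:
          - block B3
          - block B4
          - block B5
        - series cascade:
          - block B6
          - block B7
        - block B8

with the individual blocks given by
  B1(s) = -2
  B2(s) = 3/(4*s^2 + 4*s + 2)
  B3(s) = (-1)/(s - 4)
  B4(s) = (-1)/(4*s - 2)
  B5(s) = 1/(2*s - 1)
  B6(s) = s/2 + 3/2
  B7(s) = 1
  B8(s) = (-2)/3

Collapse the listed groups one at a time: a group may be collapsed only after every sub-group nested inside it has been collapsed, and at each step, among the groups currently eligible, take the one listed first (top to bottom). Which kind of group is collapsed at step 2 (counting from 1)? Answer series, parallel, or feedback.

Reducing step by step:

(1) reduce the series chain B3, B4, B5
(2) cascade B6, B7
(3) add (B3*B4*B5), (B6*B7), B8 (parallel)
(4) reduce the feedback loop with forward B2 and return ((B3*B4*B5)+(B6*B7)+B8)
(5) series reduction of B1, [B2/(1+B2*((B3*B4*B5)+(B6*B7)+B8))]
So the answer for step 2 is series.

Answer: series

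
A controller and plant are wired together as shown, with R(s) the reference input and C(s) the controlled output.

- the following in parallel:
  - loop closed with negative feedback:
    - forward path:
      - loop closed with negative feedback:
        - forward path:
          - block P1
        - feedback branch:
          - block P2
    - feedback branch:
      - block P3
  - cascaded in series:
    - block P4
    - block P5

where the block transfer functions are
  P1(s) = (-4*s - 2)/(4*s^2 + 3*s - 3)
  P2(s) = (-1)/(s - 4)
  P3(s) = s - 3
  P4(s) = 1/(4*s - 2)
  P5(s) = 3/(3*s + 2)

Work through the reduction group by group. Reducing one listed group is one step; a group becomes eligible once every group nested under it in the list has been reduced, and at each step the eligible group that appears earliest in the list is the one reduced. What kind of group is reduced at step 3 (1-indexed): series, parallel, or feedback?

Answer: series

Working:
Step 1: feedback reduction of P1, P2
Step 2: close the feedback loop around [P1/(1+P1*P2)], P3
Step 3: reduce the series chain P4, P5
Step 4: reduce the parallel group [[P1/(1+P1*P2)]/(1+[P1/(1+P1*P2)]*P3)], (P4*P5)
Step 3: series.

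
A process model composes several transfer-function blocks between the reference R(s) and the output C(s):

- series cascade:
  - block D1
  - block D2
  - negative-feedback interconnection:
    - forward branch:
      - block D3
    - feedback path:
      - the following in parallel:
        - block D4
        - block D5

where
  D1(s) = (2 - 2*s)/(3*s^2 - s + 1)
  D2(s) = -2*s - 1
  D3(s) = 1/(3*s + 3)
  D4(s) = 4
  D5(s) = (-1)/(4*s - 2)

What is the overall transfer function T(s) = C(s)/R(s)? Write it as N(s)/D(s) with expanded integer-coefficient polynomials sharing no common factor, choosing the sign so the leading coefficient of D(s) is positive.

Reducing step by step:

[1] add D4, D5 (parallel), giving (16*s - 9)/(4*s - 2)
[2] feedback reduction of D3, (D4+D5), giving (4*s - 2)/(12*s^2 + 22*s - 15)
[3] cascade D1, D2, [D3/(1+D3*(D4+D5))], giving the overall T(s)

Answer: (16*s^3 - 16*s^2 - 4*s + 4)/(36*s^4 + 54*s^3 - 55*s^2 + 37*s - 15)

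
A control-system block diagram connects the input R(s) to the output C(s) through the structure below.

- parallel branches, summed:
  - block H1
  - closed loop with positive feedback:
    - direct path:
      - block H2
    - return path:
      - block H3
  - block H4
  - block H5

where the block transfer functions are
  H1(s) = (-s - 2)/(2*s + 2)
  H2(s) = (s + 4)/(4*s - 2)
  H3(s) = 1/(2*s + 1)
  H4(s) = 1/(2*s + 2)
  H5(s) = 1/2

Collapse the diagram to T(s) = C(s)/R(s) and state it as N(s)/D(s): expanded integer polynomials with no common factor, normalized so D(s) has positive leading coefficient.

1. apply the feedback formula to H2, H3: (2*s^2 + 9*s + 4)/(8*s^2 - s - 6)
2. parallel reduction of H1, [H2/(1-H2*H3)], H4, H5: this yields T(s), and no further normalization is needed

Answer: (2*s^2 + 9*s + 4)/(8*s^2 - s - 6)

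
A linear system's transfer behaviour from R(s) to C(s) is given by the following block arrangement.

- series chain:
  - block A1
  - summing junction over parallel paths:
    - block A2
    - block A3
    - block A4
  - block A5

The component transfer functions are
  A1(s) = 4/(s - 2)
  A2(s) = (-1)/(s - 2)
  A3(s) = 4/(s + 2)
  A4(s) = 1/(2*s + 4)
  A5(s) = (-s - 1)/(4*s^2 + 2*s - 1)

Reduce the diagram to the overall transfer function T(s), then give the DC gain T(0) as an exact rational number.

Answer: -11/2

Working:
1. parallel reduction of A2, A3, A4 = (7*s - 22)/(2*s^2 - 8)
2. reduce the series chain A1, (A2+A3+A4), A5 = (-14*s^2 + 30*s + 44)/(4*s^5 - 6*s^4 - 21*s^3 + 26*s^2 + 20*s - 8)
The step-2 result is T(s). Setting s = 0: T(0) = 44/(-8) = -11/2.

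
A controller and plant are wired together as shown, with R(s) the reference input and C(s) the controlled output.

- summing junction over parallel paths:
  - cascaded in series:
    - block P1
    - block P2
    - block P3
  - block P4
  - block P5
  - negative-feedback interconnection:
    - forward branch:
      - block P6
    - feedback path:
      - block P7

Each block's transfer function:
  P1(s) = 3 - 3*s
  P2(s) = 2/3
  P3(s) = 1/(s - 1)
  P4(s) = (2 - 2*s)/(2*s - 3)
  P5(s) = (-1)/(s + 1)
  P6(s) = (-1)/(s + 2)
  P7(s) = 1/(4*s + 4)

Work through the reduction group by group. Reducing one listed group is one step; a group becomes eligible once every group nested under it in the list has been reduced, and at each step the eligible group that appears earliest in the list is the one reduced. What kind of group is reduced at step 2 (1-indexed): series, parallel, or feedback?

1. combine P1, P2, P3 in series
2. close the feedback loop around P6, P7
3. sum the parallel branches (P1*P2*P3), P4, P5, [P6/(1+P6*P7)]
Step 2: feedback.

Answer: feedback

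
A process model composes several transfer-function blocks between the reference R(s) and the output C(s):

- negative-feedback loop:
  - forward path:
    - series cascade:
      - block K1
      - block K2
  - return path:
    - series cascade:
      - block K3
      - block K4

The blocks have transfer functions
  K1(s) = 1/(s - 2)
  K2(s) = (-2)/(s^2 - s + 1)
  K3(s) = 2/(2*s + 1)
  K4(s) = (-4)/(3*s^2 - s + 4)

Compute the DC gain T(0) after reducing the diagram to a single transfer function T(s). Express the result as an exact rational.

The answer is -1.

Reasoning:
Step 1 - cascade K1, K2 gives (-2)/(s^3 - 3*s^2 + 3*s - 2)
Step 2 - combine K3, K4 in series gives (-8)/(6*s^3 + s^2 + 7*s + 4)
Step 3 - feedback reduction of (K1*K2), (K3*K4) gives (-12*s^3 - 2*s^2 - 14*s - 8)/(6*s^6 - 17*s^5 + 22*s^4 - 26*s^3 + 7*s^2 - 2*s + 8)
DC gain: substitute s = 0 into T(s) from step 3: T(0) = -8/8 = -1.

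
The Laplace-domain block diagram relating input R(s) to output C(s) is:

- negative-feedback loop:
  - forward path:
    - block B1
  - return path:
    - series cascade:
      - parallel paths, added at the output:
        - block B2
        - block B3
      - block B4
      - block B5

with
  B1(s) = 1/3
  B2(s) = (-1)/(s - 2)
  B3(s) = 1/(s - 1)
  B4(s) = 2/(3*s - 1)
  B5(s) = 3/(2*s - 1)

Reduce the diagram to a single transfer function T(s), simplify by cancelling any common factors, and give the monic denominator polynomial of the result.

First reduce the diagram to T(s).

1. sum the parallel branches B2, B3; result (-1)/(s^2 - 3*s + 2)
2. cascade (B2+B3), B4, B5; result (-6)/(6*s^4 - 23*s^3 + 28*s^2 - 13*s + 2)
3. feedback reduction of B1, ((B2+B3)*B4*B5); result (6*s^4 - 23*s^3 + 28*s^2 - 13*s + 2)/(18*s^4 - 69*s^3 + 84*s^2 - 39*s)
Step 3 gives the fully reduced T(s), with no common factor left to cancel. The denominator's leading coefficient is 18, so divide each of its coefficients by 18 to get the monic form.

Answer: s^4 - 23*s^3/6 + 14*s^2/3 - 13*s/6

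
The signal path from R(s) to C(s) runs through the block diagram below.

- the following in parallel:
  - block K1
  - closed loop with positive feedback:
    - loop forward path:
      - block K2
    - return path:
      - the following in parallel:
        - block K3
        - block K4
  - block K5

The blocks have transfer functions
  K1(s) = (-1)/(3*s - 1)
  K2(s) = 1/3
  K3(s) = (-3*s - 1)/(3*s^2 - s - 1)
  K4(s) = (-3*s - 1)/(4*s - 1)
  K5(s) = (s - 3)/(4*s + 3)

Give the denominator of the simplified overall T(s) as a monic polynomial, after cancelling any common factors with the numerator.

(1) sum the parallel branches K3, K4 gives (-9*s^3 - 12*s^2 + 3*s + 2)/(12*s^3 - 7*s^2 - 3*s + 1)
(2) collapse the loop (K2 forward, (K3+K4) return) gives (12*s^3 - 7*s^2 - 3*s + 1)/(45*s^3 - 9*s^2 - 12*s + 1)
(3) parallel reduction of K1, [K2/(1-K2*(K3+K4))], K5 gives (279*s^5 - 681*s^4 - 17*s^3 + 189*s^2 - 3)/(540*s^5 + 117*s^4 - 324*s^3 - 21*s^2 + 41*s - 3)
T(s) is the step-3 result (common factors already cancelled). Leading coefficient of the denominator: 540. Divide through by 540 for the monic polynomial.

Hence the answer: s^5 + 13*s^4/60 - 3*s^3/5 - 7*s^2/180 + 41*s/540 - 1/180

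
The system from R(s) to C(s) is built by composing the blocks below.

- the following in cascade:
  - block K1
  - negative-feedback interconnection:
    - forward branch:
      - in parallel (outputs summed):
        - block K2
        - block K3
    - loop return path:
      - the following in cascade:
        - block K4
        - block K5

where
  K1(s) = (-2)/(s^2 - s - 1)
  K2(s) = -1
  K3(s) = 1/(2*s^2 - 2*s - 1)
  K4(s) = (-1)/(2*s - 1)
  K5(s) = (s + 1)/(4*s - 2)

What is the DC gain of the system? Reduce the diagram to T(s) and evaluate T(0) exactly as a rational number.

First reduce the diagram to T(s).

1. add K2, K3 (parallel) gives (-2*s^2 + 2*s + 2)/(2*s^2 - 2*s - 1)
2. multiply K4, K5 (series) gives (-s - 1)/(8*s^2 - 8*s + 2)
3. close the feedback loop around (K2+K3), (K4*K5) gives (-8*s^4 + 16*s^3 - 2*s^2 - 6*s + 2)/(8*s^4 - 15*s^3 + 6*s^2 - 2)
4. combine K1, [(K2+K3)/(1+(K2+K3)*(K4*K5))] in series gives (16*s^2 - 16*s + 4)/(8*s^4 - 15*s^3 + 6*s^2 - 2)
Step 4 gives the overall T(s). Then T(0) = 4/(-2) = -2.

Answer: -2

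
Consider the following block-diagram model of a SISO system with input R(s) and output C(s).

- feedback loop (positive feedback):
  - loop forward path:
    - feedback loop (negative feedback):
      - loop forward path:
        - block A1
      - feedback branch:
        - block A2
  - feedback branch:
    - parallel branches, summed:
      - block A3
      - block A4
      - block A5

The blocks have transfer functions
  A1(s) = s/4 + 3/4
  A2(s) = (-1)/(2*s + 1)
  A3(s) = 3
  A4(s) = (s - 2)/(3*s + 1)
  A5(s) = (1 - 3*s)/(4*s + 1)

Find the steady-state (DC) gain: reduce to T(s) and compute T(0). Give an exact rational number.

Step 1. apply the feedback formula to A1, A2 gives (2*s^2 + 7*s + 3)/(7*s + 1)
Step 2. parallel reduction of A3, A4, A5 gives (31*s^2 + 14*s + 2)/(12*s^2 + 7*s + 1)
Step 3. collapse the loop ([A1/(1+A1*A2)] forward, (A3+A4+A5) return) gives (-24*s^4 - 98*s^3 - 87*s^2 - 28*s - 3)/(62*s^4 + 161*s^3 + 134*s^2 + 42*s + 5)
The step-3 result is T(s). Setting s = 0: T(0) = -3/5.

Answer: -3/5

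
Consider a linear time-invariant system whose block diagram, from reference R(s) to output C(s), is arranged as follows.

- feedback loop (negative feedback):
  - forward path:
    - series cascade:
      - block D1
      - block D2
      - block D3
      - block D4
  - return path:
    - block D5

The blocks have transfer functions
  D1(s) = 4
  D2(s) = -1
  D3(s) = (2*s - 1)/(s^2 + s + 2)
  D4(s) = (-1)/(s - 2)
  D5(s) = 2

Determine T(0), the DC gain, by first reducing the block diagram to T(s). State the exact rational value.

The answer is 1/3.

Reasoning:
Step 1. multiply D1, D2, D3, D4 (series), giving (8*s - 4)/(s^3 - s^2 - 4)
Step 2. reduce the feedback loop with forward (D1*D2*D3*D4) and return D5, giving (8*s - 4)/(s^3 - s^2 + 16*s - 12)
DC gain: substitute s = 0 into T(s) from step 2: T(0) = -4/(-12) = 1/3.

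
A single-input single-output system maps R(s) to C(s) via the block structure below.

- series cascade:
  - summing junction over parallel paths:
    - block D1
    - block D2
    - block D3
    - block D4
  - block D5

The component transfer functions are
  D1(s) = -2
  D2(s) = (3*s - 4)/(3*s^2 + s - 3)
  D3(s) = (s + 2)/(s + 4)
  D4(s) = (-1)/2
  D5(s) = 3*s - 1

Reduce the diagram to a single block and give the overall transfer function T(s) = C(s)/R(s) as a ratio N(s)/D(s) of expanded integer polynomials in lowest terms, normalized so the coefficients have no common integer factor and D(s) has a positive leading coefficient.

Answer: (-27*s^4 - 126*s^3 + 72*s^2 + 39*s - 16)/(6*s^3 + 26*s^2 + 2*s - 24)

Working:
Step 1: reduce the parallel group D1, D2, D3, D4 -> (-9*s^3 - 45*s^2 + 9*s + 16)/(6*s^3 + 26*s^2 + 2*s - 24)
Step 2: series reduction of (D1+D2+D3+D4), D5 - this is the overall T(s), already in the required normalized form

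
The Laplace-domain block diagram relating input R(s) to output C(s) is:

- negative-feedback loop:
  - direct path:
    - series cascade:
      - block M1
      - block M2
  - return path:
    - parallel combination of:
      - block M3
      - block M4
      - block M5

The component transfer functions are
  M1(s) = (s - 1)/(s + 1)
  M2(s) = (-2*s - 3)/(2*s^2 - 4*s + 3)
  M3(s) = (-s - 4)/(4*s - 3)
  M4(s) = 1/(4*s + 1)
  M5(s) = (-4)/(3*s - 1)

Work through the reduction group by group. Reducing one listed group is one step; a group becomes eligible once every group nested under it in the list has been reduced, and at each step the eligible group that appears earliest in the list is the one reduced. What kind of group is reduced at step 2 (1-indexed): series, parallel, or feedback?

Reducing step by step:

Step 1: combine M1, M2 in series
Step 2: sum the parallel branches M3, M4, M5
Step 3: feedback reduction of (M1*M2), (M3+M4+M5)
The group at step 2 is a parallel group.

Answer: parallel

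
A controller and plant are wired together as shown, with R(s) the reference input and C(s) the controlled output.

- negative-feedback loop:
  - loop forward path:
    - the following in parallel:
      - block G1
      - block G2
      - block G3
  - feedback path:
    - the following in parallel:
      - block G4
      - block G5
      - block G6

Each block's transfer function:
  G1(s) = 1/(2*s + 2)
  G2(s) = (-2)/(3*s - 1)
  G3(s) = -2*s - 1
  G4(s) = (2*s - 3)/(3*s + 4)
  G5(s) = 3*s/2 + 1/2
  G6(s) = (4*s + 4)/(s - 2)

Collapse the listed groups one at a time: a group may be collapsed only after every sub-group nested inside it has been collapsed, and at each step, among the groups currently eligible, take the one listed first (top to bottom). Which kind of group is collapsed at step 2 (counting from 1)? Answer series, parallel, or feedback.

[1] sum the parallel branches G1, G2, G3
[2] reduce the parallel group G4, G5, G6
[3] reduce the feedback loop with forward (G1+G2+G3) and return (G4+G5+G6)
So the answer for step 2 is parallel.

Hence the answer: parallel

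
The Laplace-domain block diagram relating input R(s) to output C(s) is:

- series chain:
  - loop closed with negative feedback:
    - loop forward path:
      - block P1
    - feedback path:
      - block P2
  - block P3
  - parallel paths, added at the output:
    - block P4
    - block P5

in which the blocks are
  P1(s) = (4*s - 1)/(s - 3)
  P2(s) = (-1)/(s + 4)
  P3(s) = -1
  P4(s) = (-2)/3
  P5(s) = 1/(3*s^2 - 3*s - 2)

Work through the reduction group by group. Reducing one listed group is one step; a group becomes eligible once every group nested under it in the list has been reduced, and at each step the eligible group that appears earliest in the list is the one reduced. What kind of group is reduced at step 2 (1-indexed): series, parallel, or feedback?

Reducing step by step:

Step 1 - close the feedback loop around P1, P2
Step 2 - combine P4, P5 in parallel
Step 3 - combine [P1/(1+P1*P2)], P3, (P4+P5) in series
Step 2: parallel.

Answer: parallel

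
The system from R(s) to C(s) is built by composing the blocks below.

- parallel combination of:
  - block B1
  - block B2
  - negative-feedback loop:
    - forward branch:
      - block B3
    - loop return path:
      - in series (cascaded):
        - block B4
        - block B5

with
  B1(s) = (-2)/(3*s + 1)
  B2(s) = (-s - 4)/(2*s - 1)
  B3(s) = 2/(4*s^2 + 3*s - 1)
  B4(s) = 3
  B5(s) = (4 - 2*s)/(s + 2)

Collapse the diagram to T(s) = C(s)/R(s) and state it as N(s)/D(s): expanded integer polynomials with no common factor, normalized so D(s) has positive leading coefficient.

The answer is (-12*s^5 - 101*s^4 - 162*s^3 + 53*s^2 - 366*s - 48)/(24*s^5 + 62*s^4 - 57*s^3 + 128*s^2 - 15*s - 22).

Reasoning:
Step 1: combine B4, B5 in series: (12 - 6*s)/(s + 2)
Step 2: close the feedback loop around B3, (B4*B5): (2*s + 4)/(4*s^3 + 11*s^2 - 7*s + 22)
Step 3: combine B1, B2, [B3/(1+B3*(B4*B5))] in parallel: this yields T(s), and no further normalization is needed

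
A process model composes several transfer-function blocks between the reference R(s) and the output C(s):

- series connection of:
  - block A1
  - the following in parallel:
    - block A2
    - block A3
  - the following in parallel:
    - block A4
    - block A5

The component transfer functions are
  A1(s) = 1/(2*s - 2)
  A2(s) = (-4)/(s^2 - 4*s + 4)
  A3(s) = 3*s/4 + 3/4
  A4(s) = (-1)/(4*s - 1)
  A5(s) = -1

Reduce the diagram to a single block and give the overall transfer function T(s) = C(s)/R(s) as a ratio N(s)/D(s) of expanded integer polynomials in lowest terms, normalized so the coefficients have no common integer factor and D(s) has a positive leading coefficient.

The answer is (-3*s^4 + 9*s^3 + 4*s)/(8*s^4 - 42*s^3 + 74*s^2 - 48*s + 8).

Reasoning:
Step 1. combine A2, A3 in parallel, giving (3*s^3 - 9*s^2 - 4)/(4*s^2 - 16*s + 16)
Step 2. reduce the parallel group A4, A5, giving (-4*s)/(4*s - 1)
Step 3. cascade A1, (A2+A3), (A4+A5), giving the overall T(s)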